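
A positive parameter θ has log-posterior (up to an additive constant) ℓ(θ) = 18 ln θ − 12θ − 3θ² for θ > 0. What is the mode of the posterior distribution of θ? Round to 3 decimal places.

ℓ'(θ) = 18/θ − 12 − 6θ. Setting this to zero and multiplying by θ: 6θ² + 12θ − 18 = 0.
θ = (−12 + √(12² + 4·6·18)) / (2·6) = (−12 + √576) / 12 = (−12 + 24)/12 = 1.
ℓ''(θ) = −18/θ² − 6 < 0, confirming a maximum.

θ̂_MAP = 1.000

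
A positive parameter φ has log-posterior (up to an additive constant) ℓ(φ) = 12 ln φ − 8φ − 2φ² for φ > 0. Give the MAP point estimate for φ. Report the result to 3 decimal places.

ℓ'(φ) = 12/φ − 8 − 4φ. Setting this to zero and multiplying by φ: 4φ² + 8φ − 12 = 0.
φ = (−8 + √(8² + 4·4·12)) / (2·4) = (−8 + √256) / 8 = (−8 + 16)/8 = 1.
ℓ''(φ) = −12/φ² − 4 < 0, confirming a maximum.

φ̂_MAP = 1.000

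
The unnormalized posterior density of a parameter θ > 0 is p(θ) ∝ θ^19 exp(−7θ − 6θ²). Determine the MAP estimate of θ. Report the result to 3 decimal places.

ℓ'(θ) = 19/θ − 7 − 12θ. Setting this to zero and multiplying by θ: 12θ² + 7θ − 19 = 0.
θ = (−7 + √(7² + 4·12·19)) / (2·12) = (−7 + √961) / 24 = (−7 + 31)/24 = 1.
ℓ''(θ) = −19/θ² − 12 < 0, confirming a maximum.

θ̂_MAP = 1.000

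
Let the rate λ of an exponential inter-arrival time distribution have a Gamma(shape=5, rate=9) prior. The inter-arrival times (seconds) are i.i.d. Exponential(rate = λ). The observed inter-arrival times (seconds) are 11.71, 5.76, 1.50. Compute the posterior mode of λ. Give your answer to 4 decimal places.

The Exponential(rate=λ) likelihood is ∝ λ^n e^(−λΣtᵢ). Here n = 3 and Σtᵢ = 11.71 + 5.76 + 1.50 = 18.97.
Posterior ∝ λ^4e^(−9λ) · λ^3e^(−18.97λ) = λ^7e^(−27.97λ), i.e. Gamma(8, 27.97).
Mode = (a−1)/b = 7/27.97 ≈ 0.2503.

λ̂_MAP = 0.2503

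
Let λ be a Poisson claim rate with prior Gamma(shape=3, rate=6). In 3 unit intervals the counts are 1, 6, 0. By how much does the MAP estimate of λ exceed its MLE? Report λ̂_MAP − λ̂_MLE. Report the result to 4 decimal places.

Σxᵢ = 7. Posterior is Gamma(10, 9); MAP = (10−1)/9 = 9/9 ≈ 1.00000.
MLE = x̄ = 7/3 ≈ 2.33333.
Difference = 9/9 − 7/3 = -4/3 ≈ -1.3333.

MAP − MLE = -1.3333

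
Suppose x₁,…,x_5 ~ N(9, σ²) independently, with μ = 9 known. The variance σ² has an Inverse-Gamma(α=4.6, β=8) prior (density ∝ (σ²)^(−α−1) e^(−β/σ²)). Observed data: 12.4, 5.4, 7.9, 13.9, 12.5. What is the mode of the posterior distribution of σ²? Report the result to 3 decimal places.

Sum of squared deviations about the known mean: SS = (12.4−9)² + (5.4−9)² + (7.9−9)² + (13.9−9)² + (12.5−9)² = 61.99.
The Normal likelihood contributes (σ²)^(−n/2) exp(−SS/(2σ²)), so the posterior is Inverse-Gamma(α + n/2, β + SS/2) = Inverse-Gamma(7.1, 38.995).
The mode of Inverse-Gamma(a, b) is b/(a+1) = 38.995/8.1 ≈ 4.814.

σ̂²_MAP = 4.814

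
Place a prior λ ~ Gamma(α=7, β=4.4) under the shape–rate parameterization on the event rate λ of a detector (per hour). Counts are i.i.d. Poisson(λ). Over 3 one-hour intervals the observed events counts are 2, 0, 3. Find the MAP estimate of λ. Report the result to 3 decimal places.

Σxᵢ = 2+0+3 = 5, with n = 3.
Posterior ∝ λ^6e^(−4.4λ) · λ^5e^(−3λ) = λ^11e^(−7.4λ), i.e. Gamma(shape=12, rate=7.4).
The mode of a Gamma(a, b) with a ≥ 1 (shape–rate) is (a−1)/b = 11/7.4 ≈ 1.486.

λ̂_MAP = 1.486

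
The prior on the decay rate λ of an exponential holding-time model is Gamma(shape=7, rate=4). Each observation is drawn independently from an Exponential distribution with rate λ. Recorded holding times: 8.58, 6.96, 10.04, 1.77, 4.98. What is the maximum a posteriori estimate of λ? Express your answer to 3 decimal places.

The Exponential(rate=λ) likelihood is ∝ λ^n e^(−λΣtᵢ). Here n = 5 and Σtᵢ = 8.58 + 6.96 + 10.04 + 1.77 + 4.98 = 32.33.
Posterior ∝ λ^6e^(−4λ) · λ^5e^(−32.33λ) = λ^11e^(−36.33λ), i.e. Gamma(12, 36.33).
Mode = (a−1)/b = 11/36.33 ≈ 0.303.

λ̂_MAP = 0.303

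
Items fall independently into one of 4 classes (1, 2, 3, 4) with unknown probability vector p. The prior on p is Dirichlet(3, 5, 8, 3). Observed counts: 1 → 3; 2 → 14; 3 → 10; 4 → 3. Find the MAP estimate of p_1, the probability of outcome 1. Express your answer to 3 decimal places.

The posterior is Dirichlet(αᵢ + nᵢ) = Dirichlet(6, 19, 18, 6).
For a Dirichlet(a₁,…,a_K) with all aᵢ > 1, the mode has j-th component (aⱼ − 1)/(Σaᵢ − K).
Here Σaᵢ = 49 and K = 4, so p_1 = (6 − 1)/(49 − 4) = 5/45 ≈ 0.111.

MAP estimate: 0.111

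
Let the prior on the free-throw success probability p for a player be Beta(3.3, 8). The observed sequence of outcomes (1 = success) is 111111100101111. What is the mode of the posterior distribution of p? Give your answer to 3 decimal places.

Prior: Beta(3.3, 8).
Data: 12 successes in 15 trials (from the sequence). The binomial likelihood contributes p^12(1−p)^3, so the posterior is Beta(3.3+12, 8+3) = Beta(15.3, 11).
For Beta(a, b) with a, b > 1 the mode is (a−1)/(a+b−2) = 14.3/24.3 ≈ 0.588.

p̂_MAP = 0.588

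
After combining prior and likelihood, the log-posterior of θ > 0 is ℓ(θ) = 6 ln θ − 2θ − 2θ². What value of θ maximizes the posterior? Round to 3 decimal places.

θ̂_MAP = 1.000

ℓ'(θ) = 6/θ − 2 − 4θ. Setting this to zero and multiplying by θ: 4θ² + 2θ − 6 = 0.
θ = (−2 + √(2² + 4·4·6)) / (2·4) = (−2 + √100) / 8 = (−2 + 10)/8 = 1.
ℓ''(θ) = −6/θ² − 4 < 0, confirming a maximum.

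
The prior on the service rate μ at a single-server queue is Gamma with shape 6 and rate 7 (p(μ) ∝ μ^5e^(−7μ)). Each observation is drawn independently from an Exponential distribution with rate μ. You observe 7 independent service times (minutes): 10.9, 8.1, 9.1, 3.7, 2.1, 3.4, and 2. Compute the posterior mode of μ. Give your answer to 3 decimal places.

μ̂_MAP = 0.259

The Exponential(rate=μ) likelihood is ∝ μ^n e^(−μΣtᵢ). Here n = 7 and Σtᵢ = 10.9 + 8.1 + 9.1 + 3.7 + 2.1 + 3.4 + 2 = 39.3.
Posterior ∝ μ^5e^(−7μ) · μ^7e^(−39.3μ) = μ^12e^(−46.3μ), i.e. Gamma(13, 46.3).
Mode = (a−1)/b = 12/46.3 ≈ 0.259.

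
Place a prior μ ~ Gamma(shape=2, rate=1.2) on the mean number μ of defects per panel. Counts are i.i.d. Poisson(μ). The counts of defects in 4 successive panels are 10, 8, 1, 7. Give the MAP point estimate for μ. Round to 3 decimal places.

Σxᵢ = 10+8+1+7 = 26, with n = 4.
Posterior ∝ μe^(−1.2μ) · μ^26e^(−4μ) = μ^27e^(−5.2μ), i.e. Gamma(shape=28, rate=5.2).
The mode of a Gamma(a, b) with a ≥ 1 (shape–rate) is (a−1)/b = 27/5.2 ≈ 5.192.

μ̂_MAP = 5.192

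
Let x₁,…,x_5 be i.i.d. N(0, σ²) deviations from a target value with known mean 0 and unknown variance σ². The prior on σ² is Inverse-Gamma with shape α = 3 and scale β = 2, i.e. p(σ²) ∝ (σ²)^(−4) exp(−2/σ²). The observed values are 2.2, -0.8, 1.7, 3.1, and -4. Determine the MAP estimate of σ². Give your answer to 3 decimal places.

Sum of squared deviations about the known mean: SS = (2.2−0)² + (-0.8−0)² + (1.7−0)² + (3.1−0)² + (-4−0)² = 33.98.
The Normal likelihood contributes (σ²)^(−n/2) exp(−SS/(2σ²)), so the posterior is Inverse-Gamma(α + n/2, β + SS/2) = Inverse-Gamma(5.5, 18.99).
The mode of Inverse-Gamma(a, b) is b/(a+1) = 18.99/6.5 ≈ 2.922.

σ̂²_MAP = 2.922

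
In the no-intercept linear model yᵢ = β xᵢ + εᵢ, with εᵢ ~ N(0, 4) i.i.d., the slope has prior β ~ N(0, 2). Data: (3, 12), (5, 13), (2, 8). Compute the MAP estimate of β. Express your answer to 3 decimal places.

log p(β | y) = −Σ(yᵢ − βxᵢ)²/(2·4) − β²/(2·2) + const.
Setting the derivative to zero: Σxᵢ(yᵢ − βxᵢ)/4 − β/2 = 0, so β = Σxᵢyᵢ / (Σxᵢ² + σ²/τ²).
Σxᵢyᵢ = 3·12 + 5·13 + 2·8 = 117; Σxᵢ² = 38; σ²/τ² = 2.
β̂_MAP = 117 / (38 + 2) = 117/40 ≈ 2.925.

β̂_MAP = 2.925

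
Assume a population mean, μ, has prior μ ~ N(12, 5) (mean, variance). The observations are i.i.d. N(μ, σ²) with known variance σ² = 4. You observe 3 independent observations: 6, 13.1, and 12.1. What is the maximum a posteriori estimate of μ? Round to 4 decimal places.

μ̂_MAP = 10.7368

n = 3; x̄ = (6 + 13.1 + 12.1)/3 = 31.2/3 = 10.4.
For a Normal prior and Normal likelihood with known variance, the posterior is Normal; its mode equals its mean, the precision-weighted average.
Prior precision 1/σ₀² = 1/5 = 0.2; data precision n/σ² = 3/4 = 0.75.
μ̂ = (0.2·12 + 0.75·10.4) / (0.2 + 0.75) = 10.2/0.95 = 204/19 ≈ 10.7368.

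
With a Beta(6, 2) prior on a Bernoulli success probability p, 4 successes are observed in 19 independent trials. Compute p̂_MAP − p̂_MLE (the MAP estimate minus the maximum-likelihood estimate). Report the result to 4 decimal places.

Posterior is Beta(10, 17); MAP = (10−1)/(27−2) = 9/25 ≈ 0.36000.
MLE ignores the prior: p̂_MLE = k/n = 4/19 ≈ 0.21053.
Difference = 9/25 − 4/19 = 71/475 ≈ 0.1495.

MAP − MLE = 0.1495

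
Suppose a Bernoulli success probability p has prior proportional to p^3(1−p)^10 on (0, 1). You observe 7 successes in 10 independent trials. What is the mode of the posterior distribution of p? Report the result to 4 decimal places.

p̂_MAP = 0.4348

The prior density ∝ p^3(1−p)^10 is the kernel of Beta(4, 11).
Data: 7 successes in 10 trials. The binomial likelihood contributes p^7(1−p)^3, so the posterior is Beta(4+7, 11+3) = Beta(11, 14).
For Beta(a, b) with a, b > 1 the mode is (a−1)/(a+b−2) = 10/23 ≈ 0.4348.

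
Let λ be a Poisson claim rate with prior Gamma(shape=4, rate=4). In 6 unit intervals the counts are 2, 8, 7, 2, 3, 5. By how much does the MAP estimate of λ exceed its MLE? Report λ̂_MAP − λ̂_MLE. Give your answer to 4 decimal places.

Σxᵢ = 27. Posterior is Gamma(31, 10); MAP = (31−1)/10 = 30/10 ≈ 3.00000.
MLE = x̄ = 27/6 ≈ 4.50000.
Difference = 30/10 − 27/6 = -3/2 ≈ -1.5000.

MAP − MLE = -1.5000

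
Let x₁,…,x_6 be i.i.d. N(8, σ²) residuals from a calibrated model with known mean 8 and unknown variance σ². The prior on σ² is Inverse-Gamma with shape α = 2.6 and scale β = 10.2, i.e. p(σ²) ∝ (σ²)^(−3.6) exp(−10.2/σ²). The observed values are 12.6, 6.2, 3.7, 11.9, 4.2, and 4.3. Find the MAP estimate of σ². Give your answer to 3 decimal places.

σ̂²_MAP = 8.078

Sum of squared deviations about the known mean: SS = (12.6−8)² + (6.2−8)² + (3.7−8)² + (11.9−8)² + (4.2−8)² + (4.3−8)² = 86.23.
The Normal likelihood contributes (σ²)^(−n/2) exp(−SS/(2σ²)), so the posterior is Inverse-Gamma(α + n/2, β + SS/2) = Inverse-Gamma(5.6, 53.315).
The mode of Inverse-Gamma(a, b) is b/(a+1) = 53.315/6.6 ≈ 8.078.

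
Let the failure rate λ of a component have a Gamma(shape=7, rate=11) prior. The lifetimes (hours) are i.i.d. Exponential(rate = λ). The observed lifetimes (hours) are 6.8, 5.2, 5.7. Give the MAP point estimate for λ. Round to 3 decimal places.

λ̂_MAP = 0.314

The Exponential(rate=λ) likelihood is ∝ λ^n e^(−λΣtᵢ). Here n = 3 and Σtᵢ = 6.8 + 5.2 + 5.7 = 17.7.
Posterior ∝ λ^6e^(−11λ) · λ^3e^(−17.7λ) = λ^9e^(−28.7λ), i.e. Gamma(10, 28.7).
Mode = (a−1)/b = 9/28.7 ≈ 0.314.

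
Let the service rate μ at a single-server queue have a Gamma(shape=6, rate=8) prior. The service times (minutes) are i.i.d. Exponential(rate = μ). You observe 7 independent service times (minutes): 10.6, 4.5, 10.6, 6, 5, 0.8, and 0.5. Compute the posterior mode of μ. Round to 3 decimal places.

μ̂_MAP = 0.261

The Exponential(rate=μ) likelihood is ∝ μ^n e^(−μΣtᵢ). Here n = 7 and Σtᵢ = 10.6 + 4.5 + 10.6 + 6 + 5 + 0.8 + 0.5 = 38.
Posterior ∝ μ^5e^(−8μ) · μ^7e^(−38μ) = μ^12e^(−46μ), i.e. Gamma(13, 46).
Mode = (a−1)/b = 12/46 ≈ 0.261.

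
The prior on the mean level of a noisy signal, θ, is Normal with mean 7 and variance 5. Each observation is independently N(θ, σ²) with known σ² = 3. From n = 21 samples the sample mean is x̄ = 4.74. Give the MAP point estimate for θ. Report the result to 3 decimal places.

θ̂_MAP = 4.803

n = 21, x̄ = 4.74.
For a Normal prior and Normal likelihood with known variance, the posterior is Normal; its mode equals its mean, the precision-weighted average.
Prior precision 1/σ₀² = 1/5 = 0.2; data precision n/σ² = 21/3 = 7.
θ̂ = (0.2·7 + 7·4.74) / (0.2 + 7) = 34.58/7.2 = 1729/360 ≈ 4.803.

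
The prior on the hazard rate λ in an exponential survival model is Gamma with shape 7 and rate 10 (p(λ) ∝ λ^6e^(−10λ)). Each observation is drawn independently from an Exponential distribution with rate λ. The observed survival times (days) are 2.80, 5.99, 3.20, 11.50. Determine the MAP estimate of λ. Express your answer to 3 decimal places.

λ̂_MAP = 0.299

The Exponential(rate=λ) likelihood is ∝ λ^n e^(−λΣtᵢ). Here n = 4 and Σtᵢ = 2.80 + 5.99 + 3.20 + 11.50 = 23.49.
Posterior ∝ λ^6e^(−10λ) · λ^4e^(−23.49λ) = λ^10e^(−33.49λ), i.e. Gamma(11, 33.49).
Mode = (a−1)/b = 10/33.49 ≈ 0.299.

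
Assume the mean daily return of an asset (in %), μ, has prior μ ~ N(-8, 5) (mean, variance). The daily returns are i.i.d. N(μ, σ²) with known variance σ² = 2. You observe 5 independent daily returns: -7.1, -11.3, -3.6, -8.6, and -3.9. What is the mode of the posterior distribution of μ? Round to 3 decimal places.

n = 5; x̄ = ((-7.1) + (-11.3) + (-3.6) + (-8.6) + (-3.9))/5 = -34.5/5 = -6.9.
For a Normal prior and Normal likelihood with known variance, the posterior is Normal; its mode equals its mean, the precision-weighted average.
Prior precision 1/σ₀² = 1/5 = 0.2; data precision n/σ² = 5/2 = 2.5.
μ̂ = (0.2·(-8) + 2.5·(-6.9)) / (0.2 + 2.5) = (-18.85)/2.7 = -377/54 ≈ -6.981.

μ̂_MAP = -6.981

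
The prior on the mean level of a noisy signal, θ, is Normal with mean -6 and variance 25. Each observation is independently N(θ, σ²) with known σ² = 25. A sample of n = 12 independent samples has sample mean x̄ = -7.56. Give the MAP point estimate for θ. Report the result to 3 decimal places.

n = 12, x̄ = -7.56.
For a Normal prior and Normal likelihood with known variance, the posterior is Normal; its mode equals its mean, the precision-weighted average.
Prior precision 1/σ₀² = 1/25 = 0.04; data precision n/σ² = 12/25 = 0.48.
θ̂ = (0.04·(-6) + 0.48·(-7.56)) / (0.04 + 0.48) = (-3.8688)/0.52 = -7.440.

θ̂_MAP = -7.440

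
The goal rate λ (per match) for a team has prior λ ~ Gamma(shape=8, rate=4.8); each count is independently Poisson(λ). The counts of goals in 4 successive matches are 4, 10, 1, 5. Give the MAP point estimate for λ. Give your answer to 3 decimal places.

λ̂_MAP = 3.068

Σxᵢ = 4+10+1+5 = 20, with n = 4.
Posterior ∝ λ^7e^(−4.8λ) · λ^20e^(−4λ) = λ^27e^(−8.8λ), i.e. Gamma(shape=28, rate=8.8).
The mode of a Gamma(a, b) with a ≥ 1 (shape–rate) is (a−1)/b = 27/8.8 ≈ 3.068.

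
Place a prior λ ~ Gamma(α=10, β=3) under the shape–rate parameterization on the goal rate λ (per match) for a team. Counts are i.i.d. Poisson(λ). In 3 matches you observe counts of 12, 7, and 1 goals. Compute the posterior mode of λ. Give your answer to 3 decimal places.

λ̂_MAP = 4.833

Σxᵢ = 12+7+1 = 20, with n = 3.
Posterior ∝ λ^9e^(−3λ) · λ^20e^(−3λ) = λ^29e^(−6λ), i.e. Gamma(shape=30, rate=6).
The mode of a Gamma(a, b) with a ≥ 1 (shape–rate) is (a−1)/b = 29/6 ≈ 4.833.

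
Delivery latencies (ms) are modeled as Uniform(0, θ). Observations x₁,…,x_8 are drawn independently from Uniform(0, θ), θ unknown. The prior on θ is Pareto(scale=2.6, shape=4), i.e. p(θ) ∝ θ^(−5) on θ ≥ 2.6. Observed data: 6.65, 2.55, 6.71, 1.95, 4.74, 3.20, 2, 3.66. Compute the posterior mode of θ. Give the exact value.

θ̂_MAP = 6.71

The Uniform(0, θ) likelihood is θ^(−n) for θ ≥ max(xᵢ), zero otherwise. Here max(xᵢ) = 6.71.
Posterior ∝ θ^(−5) · θ^(−8) = θ^(−13) on θ ≥ max(2.6, 6.71) = 6.71.
This density is strictly decreasing in θ, so the posterior mode lies at the lower boundary of the support.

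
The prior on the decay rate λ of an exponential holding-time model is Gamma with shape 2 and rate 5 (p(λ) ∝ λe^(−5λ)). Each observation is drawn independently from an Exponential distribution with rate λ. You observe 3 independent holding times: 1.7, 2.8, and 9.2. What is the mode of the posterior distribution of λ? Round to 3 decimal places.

λ̂_MAP = 0.214

The Exponential(rate=λ) likelihood is ∝ λ^n e^(−λΣtᵢ). Here n = 3 and Σtᵢ = 1.7 + 2.8 + 9.2 = 13.7.
Posterior ∝ λe^(−5λ) · λ^3e^(−13.7λ) = λ^4e^(−18.7λ), i.e. Gamma(5, 18.7).
Mode = (a−1)/b = 4/18.7 ≈ 0.214.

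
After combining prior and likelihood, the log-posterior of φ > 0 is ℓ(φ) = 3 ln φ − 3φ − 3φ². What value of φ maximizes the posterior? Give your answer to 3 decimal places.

ℓ'(φ) = 3/φ − 3 − 6φ. Setting this to zero and multiplying by φ: 6φ² + 3φ − 3 = 0.
φ = (−3 + √(3² + 4·6·3)) / (2·6) = (−3 + √81) / 12 = (−3 + 9)/12 = 1/2.
ℓ''(φ) = −3/φ² − 6 < 0, confirming a maximum.

φ̂_MAP = 0.500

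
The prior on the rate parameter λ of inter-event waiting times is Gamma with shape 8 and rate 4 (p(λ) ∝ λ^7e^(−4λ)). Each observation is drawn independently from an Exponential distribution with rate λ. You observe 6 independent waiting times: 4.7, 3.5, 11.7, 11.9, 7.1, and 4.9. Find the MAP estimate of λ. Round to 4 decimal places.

The Exponential(rate=λ) likelihood is ∝ λ^n e^(−λΣtᵢ). Here n = 6 and Σtᵢ = 4.7 + 3.5 + 11.7 + 11.9 + 7.1 + 4.9 = 43.8.
Posterior ∝ λ^7e^(−4λ) · λ^6e^(−43.8λ) = λ^13e^(−47.8λ), i.e. Gamma(14, 47.8).
Mode = (a−1)/b = 13/47.8 ≈ 0.2720.

λ̂_MAP = 0.2720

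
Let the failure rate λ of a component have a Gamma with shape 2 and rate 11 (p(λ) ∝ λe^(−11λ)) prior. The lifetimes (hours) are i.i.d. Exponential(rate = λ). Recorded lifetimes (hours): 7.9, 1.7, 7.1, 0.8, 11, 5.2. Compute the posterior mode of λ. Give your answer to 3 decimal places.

λ̂_MAP = 0.157

The Exponential(rate=λ) likelihood is ∝ λ^n e^(−λΣtᵢ). Here n = 6 and Σtᵢ = 7.9 + 1.7 + 7.1 + 0.8 + 11 + 5.2 = 33.7.
Posterior ∝ λe^(−11λ) · λ^6e^(−33.7λ) = λ^7e^(−44.7λ), i.e. Gamma(8, 44.7).
Mode = (a−1)/b = 7/44.7 ≈ 0.157.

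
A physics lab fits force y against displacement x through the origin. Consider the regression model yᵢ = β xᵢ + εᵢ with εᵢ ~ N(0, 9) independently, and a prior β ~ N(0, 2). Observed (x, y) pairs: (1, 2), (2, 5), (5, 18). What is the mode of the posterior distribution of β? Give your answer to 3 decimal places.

log p(β | y) = −Σ(yᵢ − βxᵢ)²/(2·9) − β²/(2·2) + const.
Setting the derivative to zero: Σxᵢ(yᵢ − βxᵢ)/9 − β/2 = 0, so β = Σxᵢyᵢ / (Σxᵢ² + σ²/τ²).
Σxᵢyᵢ = 1·2 + 2·5 + 5·18 = 102; Σxᵢ² = 30; σ²/τ² = 4.5.
β̂_MAP = 102 / (30 + 4.5) = 102/34.5 ≈ 2.957.

β̂_MAP = 2.957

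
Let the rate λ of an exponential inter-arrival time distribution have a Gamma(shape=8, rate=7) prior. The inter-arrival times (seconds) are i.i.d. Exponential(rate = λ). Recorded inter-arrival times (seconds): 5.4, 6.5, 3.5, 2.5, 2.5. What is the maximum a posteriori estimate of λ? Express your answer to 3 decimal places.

The Exponential(rate=λ) likelihood is ∝ λ^n e^(−λΣtᵢ). Here n = 5 and Σtᵢ = 5.4 + 6.5 + 3.5 + 2.5 + 2.5 = 20.4.
Posterior ∝ λ^7e^(−7λ) · λ^5e^(−20.4λ) = λ^12e^(−27.4λ), i.e. Gamma(13, 27.4).
Mode = (a−1)/b = 12/27.4 ≈ 0.438.

λ̂_MAP = 0.438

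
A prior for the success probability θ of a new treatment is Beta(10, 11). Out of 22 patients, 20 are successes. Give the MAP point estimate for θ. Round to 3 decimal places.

Prior: Beta(10, 11).
Data: 20 successes in 22 trials. The binomial likelihood contributes θ^20(1−θ)^2, so the posterior is Beta(10+20, 11+2) = Beta(30, 13).
For Beta(a, b) with a, b > 1 the mode is (a−1)/(a+b−2) = 29/41 ≈ 0.707.

θ̂_MAP = 0.707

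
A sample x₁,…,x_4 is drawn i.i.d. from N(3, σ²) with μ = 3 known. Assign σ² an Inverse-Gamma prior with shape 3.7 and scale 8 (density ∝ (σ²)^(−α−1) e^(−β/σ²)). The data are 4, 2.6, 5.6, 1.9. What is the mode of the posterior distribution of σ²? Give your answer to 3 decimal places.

Sum of squared deviations about the known mean: SS = (4−3)² + (2.6−3)² + (5.6−3)² + (1.9−3)² = 9.13.
The Normal likelihood contributes (σ²)^(−n/2) exp(−SS/(2σ²)), so the posterior is Inverse-Gamma(α + n/2, β + SS/2) = Inverse-Gamma(5.7, 12.565).
The mode of Inverse-Gamma(a, b) is b/(a+1) = 12.565/6.7 ≈ 1.875.

σ̂²_MAP = 1.875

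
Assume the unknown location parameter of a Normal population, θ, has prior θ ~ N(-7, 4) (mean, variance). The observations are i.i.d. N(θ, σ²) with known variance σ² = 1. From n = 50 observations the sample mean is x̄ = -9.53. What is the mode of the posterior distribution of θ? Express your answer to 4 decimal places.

θ̂_MAP = -9.5174

n = 50, x̄ = -9.53.
For a Normal prior and Normal likelihood with known variance, the posterior is Normal; its mode equals its mean, the precision-weighted average.
Prior precision 1/σ₀² = 1/4 = 0.25; data precision n/σ² = 50/1 = 50.
θ̂ = (0.25·(-7) + 50·(-9.53)) / (0.25 + 50) = (-478.25)/50.25 = -1913/201 ≈ -9.5174.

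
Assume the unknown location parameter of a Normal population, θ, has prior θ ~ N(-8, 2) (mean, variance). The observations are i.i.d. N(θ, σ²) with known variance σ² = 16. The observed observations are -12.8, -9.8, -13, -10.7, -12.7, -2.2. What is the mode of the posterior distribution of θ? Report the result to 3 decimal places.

θ̂_MAP = -8.943

n = 6; x̄ = ((-12.8) + (-9.8) + (-13) + (-10.7) + (-12.7) + (-2.2))/6 = -61.2/6 = -10.2.
For a Normal prior and Normal likelihood with known variance, the posterior is Normal; its mode equals its mean, the precision-weighted average.
Prior precision 1/σ₀² = 1/2 = 0.5; data precision n/σ² = 6/16 = 0.375.
θ̂ = (0.5·(-8) + 0.375·(-10.2)) / (0.5 + 0.375) = (-7.825)/0.875 = -313/35 ≈ -8.943.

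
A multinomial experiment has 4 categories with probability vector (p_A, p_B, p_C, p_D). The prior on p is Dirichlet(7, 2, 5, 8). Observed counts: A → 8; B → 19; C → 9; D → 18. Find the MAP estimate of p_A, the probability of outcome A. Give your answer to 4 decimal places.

MAP estimate of p_A = 0.1944

The posterior is Dirichlet(αᵢ + nᵢ) = Dirichlet(15, 21, 14, 26).
For a Dirichlet(a₁,…,a_K) with all aᵢ > 1, the mode has j-th component (aⱼ − 1)/(Σaᵢ − K).
Here Σaᵢ = 76 and K = 4, so p_A = (15 − 1)/(76 − 4) = 14/72 ≈ 0.1944.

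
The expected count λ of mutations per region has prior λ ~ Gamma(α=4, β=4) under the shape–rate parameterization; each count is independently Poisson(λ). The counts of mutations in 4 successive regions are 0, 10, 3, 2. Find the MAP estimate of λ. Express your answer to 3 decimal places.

Σxᵢ = 0+10+3+2 = 15, with n = 4.
Posterior ∝ λ^3e^(−4λ) · λ^15e^(−4λ) = λ^18e^(−8λ), i.e. Gamma(shape=19, rate=8).
The mode of a Gamma(a, b) with a ≥ 1 (shape–rate) is (a−1)/b = 18/8 ≈ 2.250.

λ̂_MAP = 2.250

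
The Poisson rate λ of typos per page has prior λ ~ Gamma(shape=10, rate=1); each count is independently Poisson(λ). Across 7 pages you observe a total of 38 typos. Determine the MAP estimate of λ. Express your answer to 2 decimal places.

Σxᵢ = 38, n = 7.
Posterior ∝ λ^9e^(−1λ) · λ^38e^(−7λ) = λ^47e^(−8λ), i.e. Gamma(shape=48, rate=8).
The mode of a Gamma(a, b) with a ≥ 1 (shape–rate) is (a−1)/b = 47/8 ≈ 5.88.

λ̂_MAP = 5.88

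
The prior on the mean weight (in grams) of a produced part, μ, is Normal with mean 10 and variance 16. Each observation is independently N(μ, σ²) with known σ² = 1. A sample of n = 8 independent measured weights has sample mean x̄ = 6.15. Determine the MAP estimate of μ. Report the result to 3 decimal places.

μ̂_MAP = 6.180

n = 8, x̄ = 6.15.
For a Normal prior and Normal likelihood with known variance, the posterior is Normal; its mode equals its mean, the precision-weighted average.
Prior precision 1/σ₀² = 1/16 = 0.0625; data precision n/σ² = 8/1 = 8.
μ̂ = (0.0625·10 + 8·6.15) / (0.0625 + 8) = 49.825/8.0625 = 3986/645 ≈ 6.180.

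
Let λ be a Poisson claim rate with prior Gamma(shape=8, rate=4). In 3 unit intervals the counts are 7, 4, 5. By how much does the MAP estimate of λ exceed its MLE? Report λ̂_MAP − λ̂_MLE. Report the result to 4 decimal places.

Σxᵢ = 16. Posterior is Gamma(24, 7); MAP = (24−1)/7 = 23/7 ≈ 3.28571.
MLE = x̄ = 16/3 ≈ 5.33333.
Difference = 23/7 − 16/3 = -43/21 ≈ -2.0476.

MAP − MLE = -2.0476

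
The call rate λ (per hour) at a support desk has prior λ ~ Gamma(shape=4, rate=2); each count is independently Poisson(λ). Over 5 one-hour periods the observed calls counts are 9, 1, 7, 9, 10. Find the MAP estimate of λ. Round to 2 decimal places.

λ̂_MAP = 5.57

Σxᵢ = 9+1+7+9+10 = 36, with n = 5.
Posterior ∝ λ^3e^(−2λ) · λ^36e^(−5λ) = λ^39e^(−7λ), i.e. Gamma(shape=40, rate=7).
The mode of a Gamma(a, b) with a ≥ 1 (shape–rate) is (a−1)/b = 39/7 ≈ 5.57.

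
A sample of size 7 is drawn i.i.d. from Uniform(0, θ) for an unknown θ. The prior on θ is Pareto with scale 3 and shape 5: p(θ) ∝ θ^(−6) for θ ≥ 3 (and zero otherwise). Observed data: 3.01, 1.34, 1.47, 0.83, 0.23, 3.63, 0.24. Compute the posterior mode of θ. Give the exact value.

θ̂_MAP = 3.63

The Uniform(0, θ) likelihood is θ^(−n) for θ ≥ max(xᵢ), zero otherwise. Here max(xᵢ) = 3.63.
Posterior ∝ θ^(−6) · θ^(−7) = θ^(−13) on θ ≥ max(3, 3.63) = 3.63.
This density is strictly decreasing in θ, so the posterior mode lies at the lower boundary of the support.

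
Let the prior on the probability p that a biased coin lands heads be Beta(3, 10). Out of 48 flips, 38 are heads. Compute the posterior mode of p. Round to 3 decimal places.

p̂_MAP = 0.678

Prior: Beta(3, 10).
Data: 38 successes in 48 trials. The binomial likelihood contributes p^38(1−p)^10, so the posterior is Beta(3+38, 10+10) = Beta(41, 20).
For Beta(a, b) with a, b > 1 the mode is (a−1)/(a+b−2) = 40/59 ≈ 0.678.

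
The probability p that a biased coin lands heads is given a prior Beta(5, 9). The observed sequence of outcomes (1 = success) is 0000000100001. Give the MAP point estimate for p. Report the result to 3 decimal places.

Prior: Beta(5, 9).
Data: 2 successes in 13 trials (from the sequence). The binomial likelihood contributes p^2(1−p)^11, so the posterior is Beta(5+2, 9+11) = Beta(7, 20).
For Beta(a, b) with a, b > 1 the mode is (a−1)/(a+b−2) = 6/25 ≈ 0.240.

p̂_MAP = 0.240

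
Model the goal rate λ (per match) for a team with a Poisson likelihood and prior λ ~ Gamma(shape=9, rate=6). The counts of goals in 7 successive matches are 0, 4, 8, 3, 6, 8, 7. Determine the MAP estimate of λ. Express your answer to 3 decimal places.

Σxᵢ = 0+4+8+3+6+8+7 = 36, with n = 7.
Posterior ∝ λ^8e^(−6λ) · λ^36e^(−7λ) = λ^44e^(−13λ), i.e. Gamma(shape=45, rate=13).
The mode of a Gamma(a, b) with a ≥ 1 (shape–rate) is (a−1)/b = 44/13 ≈ 3.385.

λ̂_MAP = 3.385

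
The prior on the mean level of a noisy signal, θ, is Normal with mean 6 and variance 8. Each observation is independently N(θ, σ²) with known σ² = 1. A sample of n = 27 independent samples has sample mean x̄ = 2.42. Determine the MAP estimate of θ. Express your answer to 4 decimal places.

n = 27, x̄ = 2.42.
For a Normal prior and Normal likelihood with known variance, the posterior is Normal; its mode equals its mean, the precision-weighted average.
Prior precision 1/σ₀² = 1/8 = 0.125; data precision n/σ² = 27/1 = 27.
θ̂ = (0.125·6 + 27·2.42) / (0.125 + 27) = 66.09/27.125 = 13218/5425 ≈ 2.4365.

θ̂_MAP = 2.4365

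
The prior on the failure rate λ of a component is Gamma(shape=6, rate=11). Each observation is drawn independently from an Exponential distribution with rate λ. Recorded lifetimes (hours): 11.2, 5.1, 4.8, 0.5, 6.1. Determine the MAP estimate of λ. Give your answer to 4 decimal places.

λ̂_MAP = 0.2584

The Exponential(rate=λ) likelihood is ∝ λ^n e^(−λΣtᵢ). Here n = 5 and Σtᵢ = 11.2 + 5.1 + 4.8 + 0.5 + 6.1 = 27.7.
Posterior ∝ λ^5e^(−11λ) · λ^5e^(−27.7λ) = λ^10e^(−38.7λ), i.e. Gamma(11, 38.7).
Mode = (a−1)/b = 10/38.7 ≈ 0.2584.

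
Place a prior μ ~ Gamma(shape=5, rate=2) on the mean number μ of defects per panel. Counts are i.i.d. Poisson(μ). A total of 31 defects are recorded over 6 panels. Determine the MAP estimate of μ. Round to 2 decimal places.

μ̂_MAP = 4.38

Σxᵢ = 31, n = 6.
Posterior ∝ μ^4e^(−2μ) · μ^31e^(−6μ) = μ^35e^(−8μ), i.e. Gamma(shape=36, rate=8).
The mode of a Gamma(a, b) with a ≥ 1 (shape–rate) is (a−1)/b = 35/8 ≈ 4.38.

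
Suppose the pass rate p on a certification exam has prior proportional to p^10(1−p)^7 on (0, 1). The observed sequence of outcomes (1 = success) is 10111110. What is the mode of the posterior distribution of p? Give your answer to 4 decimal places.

p̂_MAP = 0.6400

The prior density ∝ p^10(1−p)^7 is the kernel of Beta(11, 8).
Data: 6 successes in 8 trials (from the sequence). The binomial likelihood contributes p^6(1−p)^2, so the posterior is Beta(11+6, 8+2) = Beta(17, 10).
For Beta(a, b) with a, b > 1 the mode is (a−1)/(a+b−2) = 16/25 ≈ 0.6400.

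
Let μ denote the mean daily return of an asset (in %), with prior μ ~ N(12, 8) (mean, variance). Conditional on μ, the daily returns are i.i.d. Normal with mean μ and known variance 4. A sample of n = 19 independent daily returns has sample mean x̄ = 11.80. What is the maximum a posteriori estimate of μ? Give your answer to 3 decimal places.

μ̂_MAP = 11.805

n = 19, x̄ = 11.80.
For a Normal prior and Normal likelihood with known variance, the posterior is Normal; its mode equals its mean, the precision-weighted average.
Prior precision 1/σ₀² = 1/8 = 0.125; data precision n/σ² = 19/4 = 4.75.
μ̂ = (0.125·12 + 4.75·11.8) / (0.125 + 4.75) = 57.55/4.875 = 2302/195 ≈ 11.805.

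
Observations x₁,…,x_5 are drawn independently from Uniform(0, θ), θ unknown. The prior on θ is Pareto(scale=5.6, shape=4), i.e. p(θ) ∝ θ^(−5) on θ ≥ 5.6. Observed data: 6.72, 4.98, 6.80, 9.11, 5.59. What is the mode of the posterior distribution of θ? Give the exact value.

The Uniform(0, θ) likelihood is θ^(−n) for θ ≥ max(xᵢ), zero otherwise. Here max(xᵢ) = 9.11.
Posterior ∝ θ^(−5) · θ^(−5) = θ^(−10) on θ ≥ max(5.6, 9.11) = 9.11.
This density is strictly decreasing in θ, so the posterior mode lies at the lower boundary of the support.

θ̂_MAP = 9.11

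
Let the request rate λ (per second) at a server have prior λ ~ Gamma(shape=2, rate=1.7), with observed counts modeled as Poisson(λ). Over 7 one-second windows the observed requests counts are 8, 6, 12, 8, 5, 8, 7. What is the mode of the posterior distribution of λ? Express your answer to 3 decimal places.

λ̂_MAP = 6.322

Σxᵢ = 8+6+12+8+5+8+7 = 54, with n = 7.
Posterior ∝ λe^(−1.7λ) · λ^54e^(−7λ) = λ^55e^(−8.7λ), i.e. Gamma(shape=56, rate=8.7).
The mode of a Gamma(a, b) with a ≥ 1 (shape–rate) is (a−1)/b = 55/8.7 ≈ 6.322.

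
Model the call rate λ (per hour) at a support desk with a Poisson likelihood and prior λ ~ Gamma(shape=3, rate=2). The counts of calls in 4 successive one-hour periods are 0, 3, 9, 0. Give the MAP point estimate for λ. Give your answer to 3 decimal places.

λ̂_MAP = 2.333

Σxᵢ = 0+3+9+0 = 12, with n = 4.
Posterior ∝ λ^2e^(−2λ) · λ^12e^(−4λ) = λ^14e^(−6λ), i.e. Gamma(shape=15, rate=6).
The mode of a Gamma(a, b) with a ≥ 1 (shape–rate) is (a−1)/b = 14/6 ≈ 2.333.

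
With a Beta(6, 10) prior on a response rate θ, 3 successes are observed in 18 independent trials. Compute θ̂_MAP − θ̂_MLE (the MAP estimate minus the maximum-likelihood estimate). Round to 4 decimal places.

MAP − MLE = 0.0833

Posterior is Beta(9, 25); MAP = (9−1)/(34−2) = 8/32 ≈ 0.25000.
MLE ignores the prior: θ̂_MLE = k/n = 3/18 ≈ 0.16667.
Difference = 8/32 − 3/18 = 1/12 ≈ 0.0833.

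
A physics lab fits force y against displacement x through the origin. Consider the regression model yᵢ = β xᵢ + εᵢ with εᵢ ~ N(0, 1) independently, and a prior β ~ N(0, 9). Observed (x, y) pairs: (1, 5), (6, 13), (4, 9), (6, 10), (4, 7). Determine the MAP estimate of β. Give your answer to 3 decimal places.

β̂_MAP = 1.969

log p(β | y) = −Σ(yᵢ − βxᵢ)²/(2·1) − β²/(2·9) + const.
Setting the derivative to zero: Σxᵢ(yᵢ − βxᵢ)/1 − β/9 = 0, so β = Σxᵢyᵢ / (Σxᵢ² + σ²/τ²).
Σxᵢyᵢ = 1·5 + 6·13 + 4·9 + 6·10 + 4·7 = 207; Σxᵢ² = 105; σ²/τ² = 1/9.
β̂_MAP = 207 / (105 + 1/9) = 207/(946/9) = 1863/946 ≈ 1.969.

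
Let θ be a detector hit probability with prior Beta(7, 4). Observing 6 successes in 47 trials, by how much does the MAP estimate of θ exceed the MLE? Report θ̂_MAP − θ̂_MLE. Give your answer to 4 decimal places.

Posterior is Beta(13, 45); MAP = (13−1)/(58−2) = 12/56 ≈ 0.21429.
MLE ignores the prior: θ̂_MLE = k/n = 6/47 ≈ 0.12766.
Difference = 12/56 − 6/47 = 57/658 ≈ 0.0866.

MAP − MLE = 0.0866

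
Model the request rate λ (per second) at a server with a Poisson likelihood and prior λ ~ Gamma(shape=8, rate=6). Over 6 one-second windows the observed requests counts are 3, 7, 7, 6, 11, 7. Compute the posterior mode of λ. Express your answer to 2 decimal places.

λ̂_MAP = 4.00

Σxᵢ = 3+7+7+6+11+7 = 41, with n = 6.
Posterior ∝ λ^7e^(−6λ) · λ^41e^(−6λ) = λ^48e^(−12λ), i.e. Gamma(shape=49, rate=12).
The mode of a Gamma(a, b) with a ≥ 1 (shape–rate) is (a−1)/b = 48/12 ≈ 4.00.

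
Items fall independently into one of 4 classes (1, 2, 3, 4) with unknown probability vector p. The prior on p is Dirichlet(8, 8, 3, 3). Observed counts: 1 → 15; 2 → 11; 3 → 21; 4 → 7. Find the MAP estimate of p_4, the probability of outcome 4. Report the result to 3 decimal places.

MAP estimate: 0.125

The posterior is Dirichlet(αᵢ + nᵢ) = Dirichlet(23, 19, 24, 10).
For a Dirichlet(a₁,…,a_K) with all aᵢ > 1, the mode has j-th component (aⱼ − 1)/(Σaᵢ − K).
Here Σaᵢ = 76 and K = 4, so p_4 = (10 − 1)/(76 − 4) = 9/72 ≈ 0.125.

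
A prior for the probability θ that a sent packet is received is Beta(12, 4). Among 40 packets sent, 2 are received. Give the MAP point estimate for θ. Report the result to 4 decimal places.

θ̂_MAP = 0.2407

Prior: Beta(12, 4).
Data: 2 successes in 40 trials. The binomial likelihood contributes θ^2(1−θ)^38, so the posterior is Beta(12+2, 4+38) = Beta(14, 42).
For Beta(a, b) with a, b > 1 the mode is (a−1)/(a+b−2) = 13/54 ≈ 0.2407.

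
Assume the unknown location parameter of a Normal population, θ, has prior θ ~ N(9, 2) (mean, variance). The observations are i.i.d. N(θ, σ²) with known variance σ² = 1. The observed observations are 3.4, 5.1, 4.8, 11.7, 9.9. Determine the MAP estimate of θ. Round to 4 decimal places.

θ̂_MAP = 7.1636

n = 5; x̄ = (3.4 + 5.1 + 4.8 + 11.7 + 9.9)/5 = 34.9/5 = 6.98.
For a Normal prior and Normal likelihood with known variance, the posterior is Normal; its mode equals its mean, the precision-weighted average.
Prior precision 1/σ₀² = 1/2 = 0.5; data precision n/σ² = 5/1 = 5.
θ̂ = (0.5·9 + 5·6.98) / (0.5 + 5) = 39.4/5.5 = 394/55 ≈ 7.1636.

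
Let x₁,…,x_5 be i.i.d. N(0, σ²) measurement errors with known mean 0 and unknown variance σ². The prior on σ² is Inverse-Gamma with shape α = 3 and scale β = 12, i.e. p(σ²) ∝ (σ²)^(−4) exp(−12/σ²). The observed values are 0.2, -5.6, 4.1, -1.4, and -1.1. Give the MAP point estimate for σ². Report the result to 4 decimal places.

σ̂²_MAP = 5.7985

Sum of squared deviations about the known mean: SS = (0.2−0)² + (-5.6−0)² + (4.1−0)² + (-1.4−0)² + (-1.1−0)² = 51.38.
The Normal likelihood contributes (σ²)^(−n/2) exp(−SS/(2σ²)), so the posterior is Inverse-Gamma(α + n/2, β + SS/2) = Inverse-Gamma(5.5, 37.69).
The mode of Inverse-Gamma(a, b) is b/(a+1) = 37.69/6.5 ≈ 5.7985.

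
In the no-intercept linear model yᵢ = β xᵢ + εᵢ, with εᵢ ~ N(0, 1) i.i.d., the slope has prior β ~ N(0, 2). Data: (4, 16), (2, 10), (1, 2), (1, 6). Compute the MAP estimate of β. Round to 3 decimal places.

β̂_MAP = 4.089

log p(β | y) = −Σ(yᵢ − βxᵢ)²/(2·1) − β²/(2·2) + const.
Setting the derivative to zero: Σxᵢ(yᵢ − βxᵢ)/1 − β/2 = 0, so β = Σxᵢyᵢ / (Σxᵢ² + σ²/τ²).
Σxᵢyᵢ = 4·16 + 2·10 + 1·2 + 1·6 = 92; Σxᵢ² = 22; σ²/τ² = 0.5.
β̂_MAP = 92 / (22 + 0.5) = 92/22.5 ≈ 4.089.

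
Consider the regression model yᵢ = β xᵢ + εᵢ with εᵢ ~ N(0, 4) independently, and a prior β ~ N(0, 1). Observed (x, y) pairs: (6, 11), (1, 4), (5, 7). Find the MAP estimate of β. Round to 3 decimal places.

β̂_MAP = 1.591

log p(β | y) = −Σ(yᵢ − βxᵢ)²/(2·4) − β²/(2·1) + const.
Setting the derivative to zero: Σxᵢ(yᵢ − βxᵢ)/4 − β/1 = 0, so β = Σxᵢyᵢ / (Σxᵢ² + σ²/τ²).
Σxᵢyᵢ = 6·11 + 1·4 + 5·7 = 105; Σxᵢ² = 62; σ²/τ² = 4.
β̂_MAP = 105 / (62 + 4) = 105/66 ≈ 1.591.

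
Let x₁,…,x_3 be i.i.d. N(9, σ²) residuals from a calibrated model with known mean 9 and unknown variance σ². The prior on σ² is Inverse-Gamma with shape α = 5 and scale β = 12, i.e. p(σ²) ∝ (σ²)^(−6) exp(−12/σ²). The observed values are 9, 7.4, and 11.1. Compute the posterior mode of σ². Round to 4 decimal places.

Sum of squared deviations about the known mean: SS = (9−9)² + (7.4−9)² + (11.1−9)² = 6.97.
The Normal likelihood contributes (σ²)^(−n/2) exp(−SS/(2σ²)), so the posterior is Inverse-Gamma(α + n/2, β + SS/2) = Inverse-Gamma(6.5, 15.485).
The mode of Inverse-Gamma(a, b) is b/(a+1) = 15.485/7.5 ≈ 2.0647.

σ̂²_MAP = 2.0647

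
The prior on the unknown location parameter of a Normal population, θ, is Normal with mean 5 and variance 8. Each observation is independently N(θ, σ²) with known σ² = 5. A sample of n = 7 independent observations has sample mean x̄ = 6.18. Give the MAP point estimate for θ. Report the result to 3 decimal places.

n = 7, x̄ = 6.18.
For a Normal prior and Normal likelihood with known variance, the posterior is Normal; its mode equals its mean, the precision-weighted average.
Prior precision 1/σ₀² = 1/8 = 0.125; data precision n/σ² = 7/5 = 1.4.
θ̂ = (0.125·5 + 1.4·6.18) / (0.125 + 1.4) = 9.277/1.525 = 9277/1525 ≈ 6.083.

θ̂_MAP = 6.083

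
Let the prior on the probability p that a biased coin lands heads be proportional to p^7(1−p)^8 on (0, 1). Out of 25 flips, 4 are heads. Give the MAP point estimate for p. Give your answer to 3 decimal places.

p̂_MAP = 0.275

The prior density ∝ p^7(1−p)^8 is the kernel of Beta(8, 9).
Data: 4 successes in 25 trials. The binomial likelihood contributes p^4(1−p)^21, so the posterior is Beta(8+4, 9+21) = Beta(12, 30).
For Beta(a, b) with a, b > 1 the mode is (a−1)/(a+b−2) = 11/40 ≈ 0.275.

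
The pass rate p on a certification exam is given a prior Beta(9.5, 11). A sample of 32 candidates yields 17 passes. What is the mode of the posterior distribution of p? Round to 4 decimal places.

Prior: Beta(9.5, 11).
Data: 17 successes in 32 trials. The binomial likelihood contributes p^17(1−p)^15, so the posterior is Beta(9.5+17, 11+15) = Beta(26.5, 26).
For Beta(a, b) with a, b > 1 the mode is (a−1)/(a+b−2) = 25.5/50.5 ≈ 0.5050.

p̂_MAP = 0.5050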